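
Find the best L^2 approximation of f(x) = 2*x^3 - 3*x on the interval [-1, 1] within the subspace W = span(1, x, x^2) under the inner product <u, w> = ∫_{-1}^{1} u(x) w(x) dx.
g(x) = -9*x/5

The best approximation g ∈ W is the orthogonal projection of f onto W. Writing g = a_0 + a_1 x + a_2 x^2, the coefficients solve the normal equations G · a = b where
  G_{ij} = <φ_i, φ_j> and b_i = <f, φ_i>, with φ_0 = 1, φ_1 = x, φ_2 = x^2.
G =
  [2, 0, 2/3]
  [0, 2/3, 0]
  [2/3, 0, 2/5],
b = (0, -6/5, 0).
Solving gives a_0 = 0, a_1 = -9/5, a_2 = 0, so
  g(x) = -9*x/5.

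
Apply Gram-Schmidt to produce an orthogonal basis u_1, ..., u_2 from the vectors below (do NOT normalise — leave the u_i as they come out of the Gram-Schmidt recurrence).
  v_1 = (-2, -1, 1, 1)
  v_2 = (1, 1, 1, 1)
Orthogonal basis:
  u_1 = (-2, -1, 1, 1)
  u_2 = (5/7, 6/7, 8/7, 8/7)

Apply the Gram-Schmidt recurrence
  u_1 = v_1
  u_i = v_i − Σ_{j<i} ((v_i · u_j) / (u_j · u_j)) · u_j.

Step by step this gives:
  u_1 = (-2, -1, 1, 1)
  u_2 = (5/7, 6/7, 8/7, 8/7)

Orthogonality check:
  u_2 · u_1 = 0 (should be 0)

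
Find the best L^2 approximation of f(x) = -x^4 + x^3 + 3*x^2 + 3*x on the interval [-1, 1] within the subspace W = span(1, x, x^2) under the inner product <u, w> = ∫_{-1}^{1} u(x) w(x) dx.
g(x) = 15*x^2/7 + 18*x/5 + 3/35

The best approximation g ∈ W is the orthogonal projection of f onto W. Writing g = a_0 + a_1 x + a_2 x^2, the coefficients solve the normal equations G · a = b where
  G_{ij} = <φ_i, φ_j> and b_i = <f, φ_i>, with φ_0 = 1, φ_1 = x, φ_2 = x^2.
G =
  [2, 0, 2/3]
  [0, 2/3, 0]
  [2/3, 0, 2/5],
b = (8/5, 12/5, 32/35).
Solving gives a_0 = 3/35, a_1 = 18/5, a_2 = 15/7, so
  g(x) = 15*x^2/7 + 18*x/5 + 3/35.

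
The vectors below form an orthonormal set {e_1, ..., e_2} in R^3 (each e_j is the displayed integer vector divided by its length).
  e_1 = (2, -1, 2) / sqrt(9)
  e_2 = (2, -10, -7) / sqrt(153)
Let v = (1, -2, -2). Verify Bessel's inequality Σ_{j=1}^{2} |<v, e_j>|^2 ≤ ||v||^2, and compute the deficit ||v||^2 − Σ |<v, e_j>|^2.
Σ |<v, e_j>|^2 = 144/17; ||v||^2 = 9; deficit = 9/17

Write each e_j = u_j / sqrt(<u_j, u_j>) where u_j is the displayed integer vector. Then <v, e_j> = <v, u_j> / sqrt(<u_j, u_j>), so |<v, e_j>|^2 = <v, u_j>^2 / <u_j, u_j>.
Coefficients: <v, e_1> = 0/sqrt(9), <v, e_2> = 36/sqrt(153).
Square and sum: Σ |<v, e_j>|^2 = 144/17.
Compute ||v||^2 = v·v = 9.
Deficit = 9 − 144/17 = 9/17 ≥ 0, confirming Bessel's inequality. (The deficit equals ||v − Σ <v,e_j> e_j||^2, the squared distance from v to span{e_j}.)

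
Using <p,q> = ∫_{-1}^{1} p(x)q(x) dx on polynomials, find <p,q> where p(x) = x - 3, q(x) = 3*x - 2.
<p,q> = 14

Expand the product: p(x)·q(x) = 3*x^2 - 11*x + 6.
∫_{-1}^{1} of each monomial x^k gives [2/(k+1) if k even, 0 if k odd]. Integrating term-by-term (or equivalently evaluating the antiderivative F(x) = x^3 - 11*x^2/2 + 6*x at the endpoints):
  F(1) − F(−1) = 3/2 − (-25/2) = 14.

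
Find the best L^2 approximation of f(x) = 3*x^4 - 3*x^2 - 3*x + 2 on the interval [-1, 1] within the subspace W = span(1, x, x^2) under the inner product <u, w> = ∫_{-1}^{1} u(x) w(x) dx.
g(x) = -3*x^2/7 - 3*x + 61/35

The best approximation g ∈ W is the orthogonal projection of f onto W. Writing g = a_0 + a_1 x + a_2 x^2, the coefficients solve the normal equations G · a = b where
  G_{ij} = <φ_i, φ_j> and b_i = <f, φ_i>, with φ_0 = 1, φ_1 = x, φ_2 = x^2.
G =
  [2, 0, 2/3]
  [0, 2/3, 0]
  [2/3, 0, 2/5],
b = (16/5, -2, 104/105).
Solving gives a_0 = 61/35, a_1 = -3, a_2 = -3/7, so
  g(x) = -3*x^2/7 - 3*x + 61/35.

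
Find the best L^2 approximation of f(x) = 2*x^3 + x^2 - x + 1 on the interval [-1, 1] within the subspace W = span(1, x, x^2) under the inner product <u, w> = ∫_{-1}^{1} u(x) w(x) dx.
g(x) = x^2 + x/5 + 1

The best approximation g ∈ W is the orthogonal projection of f onto W. Writing g = a_0 + a_1 x + a_2 x^2, the coefficients solve the normal equations G · a = b where
  G_{ij} = <φ_i, φ_j> and b_i = <f, φ_i>, with φ_0 = 1, φ_1 = x, φ_2 = x^2.
G =
  [2, 0, 2/3]
  [0, 2/3, 0]
  [2/3, 0, 2/5],
b = (8/3, 2/15, 16/15).
Solving gives a_0 = 1, a_1 = 1/5, a_2 = 1, so
  g(x) = x^2 + x/5 + 1.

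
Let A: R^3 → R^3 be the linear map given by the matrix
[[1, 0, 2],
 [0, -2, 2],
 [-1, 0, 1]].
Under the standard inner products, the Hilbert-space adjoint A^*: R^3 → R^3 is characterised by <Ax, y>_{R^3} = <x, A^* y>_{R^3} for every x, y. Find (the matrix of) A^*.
A^* = A^T =
[[1, 0, -1],
 [0, -2, 0],
 [2, 2, 1]]

For real matrices with standard dot products, the defining identity <Ax, y> = <x, A^* y> gives (Ax)^T y = x^T (A^*) y, i.e. x^T A^T y = x^T (A^*) y. Since this holds for all x, y, we must have A^* = A^T. Therefore
A^* =
[[1, 0, -1],
 [0, -2, 0],
 [2, 2, 1]].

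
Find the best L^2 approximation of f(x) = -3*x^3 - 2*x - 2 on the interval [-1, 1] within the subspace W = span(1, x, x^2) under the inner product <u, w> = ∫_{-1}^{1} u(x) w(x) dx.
g(x) = -19*x/5 - 2

The best approximation g ∈ W is the orthogonal projection of f onto W. Writing g = a_0 + a_1 x + a_2 x^2, the coefficients solve the normal equations G · a = b where
  G_{ij} = <φ_i, φ_j> and b_i = <f, φ_i>, with φ_0 = 1, φ_1 = x, φ_2 = x^2.
G =
  [2, 0, 2/3]
  [0, 2/3, 0]
  [2/3, 0, 2/5],
b = (-4, -38/15, -4/3).
Solving gives a_0 = -2, a_1 = -19/5, a_2 = 0, so
  g(x) = -19*x/5 - 2.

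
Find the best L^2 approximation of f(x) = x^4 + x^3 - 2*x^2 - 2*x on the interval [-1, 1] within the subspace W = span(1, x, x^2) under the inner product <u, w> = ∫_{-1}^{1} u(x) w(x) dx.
g(x) = -8*x^2/7 - 7*x/5 - 3/35

The best approximation g ∈ W is the orthogonal projection of f onto W. Writing g = a_0 + a_1 x + a_2 x^2, the coefficients solve the normal equations G · a = b where
  G_{ij} = <φ_i, φ_j> and b_i = <f, φ_i>, with φ_0 = 1, φ_1 = x, φ_2 = x^2.
G =
  [2, 0, 2/3]
  [0, 2/3, 0]
  [2/3, 0, 2/5],
b = (-14/15, -14/15, -18/35).
Solving gives a_0 = -3/35, a_1 = -7/5, a_2 = -8/7, so
  g(x) = -8*x^2/7 - 7*x/5 - 3/35.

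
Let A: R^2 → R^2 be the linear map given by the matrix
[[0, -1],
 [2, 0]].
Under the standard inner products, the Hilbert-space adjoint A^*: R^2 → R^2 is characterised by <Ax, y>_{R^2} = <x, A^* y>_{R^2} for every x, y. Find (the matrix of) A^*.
A^* = A^T =
[[0, 2],
 [-1, 0]]

For real matrices with standard dot products, the defining identity <Ax, y> = <x, A^* y> gives (Ax)^T y = x^T (A^*) y, i.e. x^T A^T y = x^T (A^*) y. Since this holds for all x, y, we must have A^* = A^T. Therefore
A^* =
[[0, 2],
 [-1, 0]].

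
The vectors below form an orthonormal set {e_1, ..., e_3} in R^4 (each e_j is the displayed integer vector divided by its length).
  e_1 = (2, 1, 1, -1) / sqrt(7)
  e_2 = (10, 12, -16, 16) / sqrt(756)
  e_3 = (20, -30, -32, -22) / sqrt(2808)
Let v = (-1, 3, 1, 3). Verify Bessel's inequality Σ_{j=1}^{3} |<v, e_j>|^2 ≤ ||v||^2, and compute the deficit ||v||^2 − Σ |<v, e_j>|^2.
Σ |<v, e_j>|^2 = 20; ||v||^2 = 20; deficit = 0

Write each e_j = u_j / sqrt(<u_j, u_j>) where u_j is the displayed integer vector. Then <v, e_j> = <v, u_j> / sqrt(<u_j, u_j>), so |<v, e_j>|^2 = <v, u_j>^2 / <u_j, u_j>.
Coefficients: <v, e_1> = -1/sqrt(7), <v, e_2> = 58/sqrt(756), <v, e_3> = -208/sqrt(2808).
Square and sum: Σ |<v, e_j>|^2 = 20.
Compute ||v||^2 = v·v = 20.
Deficit = 20 − 20 = 0 ≥ 0, confirming Bessel's inequality. (The deficit equals ||v − Σ <v,e_j> e_j||^2, the squared distance from v to span{e_j}.)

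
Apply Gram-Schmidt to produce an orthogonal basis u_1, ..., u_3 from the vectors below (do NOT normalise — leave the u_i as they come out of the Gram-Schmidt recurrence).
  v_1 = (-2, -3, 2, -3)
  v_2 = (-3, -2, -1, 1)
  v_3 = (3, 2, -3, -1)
Orthogonal basis:
  u_1 = (-2, -3, 2, -3)
  u_2 = (-32/13, -31/26, -20/13, 47/26)
  u_3 = (184/341, -4/11, -908/341, -604/341)

Apply the Gram-Schmidt recurrence
  u_1 = v_1
  u_i = v_i − Σ_{j<i} ((v_i · u_j) / (u_j · u_j)) · u_j.

Step by step this gives:
  u_1 = (-2, -3, 2, -3)
  u_2 = (-32/13, -31/26, -20/13, 47/26)
  u_3 = (184/341, -4/11, -908/341, -604/341)

Orthogonality check:
  u_2 · u_1 = 0 (should be 0)
  u_3 · u_1 = 0 (should be 0)
  u_3 · u_2 = 0 (should be 0)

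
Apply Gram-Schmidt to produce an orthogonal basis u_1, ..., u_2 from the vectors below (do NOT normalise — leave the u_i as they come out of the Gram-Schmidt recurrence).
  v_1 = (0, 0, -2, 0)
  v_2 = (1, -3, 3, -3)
Orthogonal basis:
  u_1 = (0, 0, -2, 0)
  u_2 = (1, -3, 0, -3)

Apply the Gram-Schmidt recurrence
  u_1 = v_1
  u_i = v_i − Σ_{j<i} ((v_i · u_j) / (u_j · u_j)) · u_j.

Step by step this gives:
  u_1 = (0, 0, -2, 0)
  u_2 = (1, -3, 0, -3)

Orthogonality check:
  u_2 · u_1 = 0 (should be 0)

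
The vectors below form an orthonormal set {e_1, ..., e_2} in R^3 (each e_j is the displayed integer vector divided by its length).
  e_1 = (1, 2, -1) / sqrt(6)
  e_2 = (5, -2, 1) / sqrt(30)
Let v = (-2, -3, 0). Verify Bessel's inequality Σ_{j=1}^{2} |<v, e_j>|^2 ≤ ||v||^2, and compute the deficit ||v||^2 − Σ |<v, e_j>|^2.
Σ |<v, e_j>|^2 = 56/5; ||v||^2 = 13; deficit = 9/5

Write each e_j = u_j / sqrt(<u_j, u_j>) where u_j is the displayed integer vector. Then <v, e_j> = <v, u_j> / sqrt(<u_j, u_j>), so |<v, e_j>|^2 = <v, u_j>^2 / <u_j, u_j>.
Coefficients: <v, e_1> = -8/sqrt(6), <v, e_2> = -4/sqrt(30).
Square and sum: Σ |<v, e_j>|^2 = 56/5.
Compute ||v||^2 = v·v = 13.
Deficit = 13 − 56/5 = 9/5 ≥ 0, confirming Bessel's inequality. (The deficit equals ||v − Σ <v,e_j> e_j||^2, the squared distance from v to span{e_j}.)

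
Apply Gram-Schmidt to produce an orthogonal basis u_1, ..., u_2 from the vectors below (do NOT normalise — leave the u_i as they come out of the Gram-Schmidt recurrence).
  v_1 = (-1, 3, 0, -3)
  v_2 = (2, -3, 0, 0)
Orthogonal basis:
  u_1 = (-1, 3, 0, -3)
  u_2 = (27/19, -24/19, 0, -33/19)

Apply the Gram-Schmidt recurrence
  u_1 = v_1
  u_i = v_i − Σ_{j<i} ((v_i · u_j) / (u_j · u_j)) · u_j.

Step by step this gives:
  u_1 = (-1, 3, 0, -3)
  u_2 = (27/19, -24/19, 0, -33/19)

Orthogonality check:
  u_2 · u_1 = 0 (should be 0)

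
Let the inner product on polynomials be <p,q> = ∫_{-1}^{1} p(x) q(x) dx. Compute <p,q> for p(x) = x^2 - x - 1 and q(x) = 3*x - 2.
<p,q> = 2/3

Expand the product: p(x)·q(x) = 3*x^3 - 5*x^2 - x + 2.
∫_{-1}^{1} of each monomial x^k gives [2/(k+1) if k even, 0 if k odd]. Integrating term-by-term (or equivalently evaluating the antiderivative F(x) = 3*x^4/4 - 5*x^3/3 - x^2/2 + 2*x at the endpoints):
  F(1) − F(−1) = 7/12 − (-1/12) = 2/3.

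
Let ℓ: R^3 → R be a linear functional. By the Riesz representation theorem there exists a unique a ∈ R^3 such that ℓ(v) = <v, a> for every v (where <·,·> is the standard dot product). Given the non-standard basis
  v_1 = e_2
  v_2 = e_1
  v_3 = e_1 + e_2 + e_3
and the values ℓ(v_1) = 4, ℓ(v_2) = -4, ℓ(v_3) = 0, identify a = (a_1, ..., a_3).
a = (-4, 4, 0)

Write a = (a_1, ..., a_3) in the standard basis. For each basis vector v_i, ℓ(v_i) = <v_i, a> is a linear equation in the a_j's. Collect the n equations into a matrix system V a = ℓ, where row i of V is v_i (expressed in the standard basis). Since V is invertible (lower-triangular with 1s on the diagonal, up to permutation), solve by back-substitution:
  V =
[[0, 1, 0],
 [1, 0, 0],
 [1, 1, 1]]
  V a = (4, -4, 0)
Solving gives a = (-4, 4, 0).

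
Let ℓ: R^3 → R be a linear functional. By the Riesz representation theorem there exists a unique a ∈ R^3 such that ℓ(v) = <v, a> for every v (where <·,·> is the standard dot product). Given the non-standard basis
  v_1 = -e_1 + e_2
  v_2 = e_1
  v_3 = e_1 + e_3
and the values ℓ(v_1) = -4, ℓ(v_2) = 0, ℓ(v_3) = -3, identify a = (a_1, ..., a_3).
a = (0, -4, -3)

Write a = (a_1, ..., a_3) in the standard basis. For each basis vector v_i, ℓ(v_i) = <v_i, a> is a linear equation in the a_j's. Collect the n equations into a matrix system V a = ℓ, where row i of V is v_i (expressed in the standard basis). Since V is invertible (lower-triangular with 1s on the diagonal, up to permutation), solve by back-substitution:
  V =
[[-1, 1, 0],
 [1, 0, 0],
 [1, 0, 1]]
  V a = (-4, 0, -3)
Solving gives a = (0, -4, -3).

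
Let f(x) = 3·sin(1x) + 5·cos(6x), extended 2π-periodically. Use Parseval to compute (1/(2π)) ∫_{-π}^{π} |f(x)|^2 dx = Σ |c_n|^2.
Σ |c_n|^2 = 17

Expand |f|^2 and use orthogonality of {sin(nx), cos(mx)} on [-π, π]:
  ∫_{-π}^{π} sin(nx)^2 dx = π, ∫ cos(mx)^2 dx = π, and cross terms integrate to 0.
So ∫_{-π}^{π} f(x)^2 dx = 3^2 · π + 5^2 · π = (9 + 25)π.
Divide by 2π: (9 + 25)/2 = 17.
By Parseval, this equals Σ |c_n|^2.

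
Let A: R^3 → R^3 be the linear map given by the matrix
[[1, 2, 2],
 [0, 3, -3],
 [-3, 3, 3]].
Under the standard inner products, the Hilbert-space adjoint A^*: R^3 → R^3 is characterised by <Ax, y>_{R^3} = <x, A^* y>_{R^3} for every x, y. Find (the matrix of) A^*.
A^* = A^T =
[[1, 0, -3],
 [2, 3, 3],
 [2, -3, 3]]

For real matrices with standard dot products, the defining identity <Ax, y> = <x, A^* y> gives (Ax)^T y = x^T (A^*) y, i.e. x^T A^T y = x^T (A^*) y. Since this holds for all x, y, we must have A^* = A^T. Therefore
A^* =
[[1, 0, -3],
 [2, 3, 3],
 [2, -3, 3]].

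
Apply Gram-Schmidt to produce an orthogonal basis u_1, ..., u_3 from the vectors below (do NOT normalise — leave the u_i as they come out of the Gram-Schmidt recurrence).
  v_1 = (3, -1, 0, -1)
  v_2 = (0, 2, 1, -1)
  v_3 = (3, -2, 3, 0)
Orthogonal basis:
  u_1 = (3, -1, 0, -1)
  u_2 = (3/11, 21/11, 1, -12/11)
  u_3 = (0, -1, 3, 1)

Apply the Gram-Schmidt recurrence
  u_1 = v_1
  u_i = v_i − Σ_{j<i} ((v_i · u_j) / (u_j · u_j)) · u_j.

Step by step this gives:
  u_1 = (3, -1, 0, -1)
  u_2 = (3/11, 21/11, 1, -12/11)
  u_3 = (0, -1, 3, 1)

Orthogonality check:
  u_2 · u_1 = 0 (should be 0)
  u_3 · u_1 = 0 (should be 0)
  u_3 · u_2 = 0 (should be 0)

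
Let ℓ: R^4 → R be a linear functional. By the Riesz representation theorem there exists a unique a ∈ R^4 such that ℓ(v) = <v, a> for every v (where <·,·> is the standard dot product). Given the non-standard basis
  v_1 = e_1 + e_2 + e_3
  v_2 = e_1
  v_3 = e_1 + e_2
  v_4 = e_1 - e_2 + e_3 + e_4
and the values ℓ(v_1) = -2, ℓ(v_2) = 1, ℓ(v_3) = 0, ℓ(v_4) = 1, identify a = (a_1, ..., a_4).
a = (1, -1, -2, 1)

Write a = (a_1, ..., a_4) in the standard basis. For each basis vector v_i, ℓ(v_i) = <v_i, a> is a linear equation in the a_j's. Collect the n equations into a matrix system V a = ℓ, where row i of V is v_i (expressed in the standard basis). Since V is invertible (lower-triangular with 1s on the diagonal, up to permutation), solve by back-substitution:
  V =
[[1, 1, 1, 0],
 [1, 0, 0, 0],
 [1, 1, 0, 0],
 [1, -1, 1, 1]]
  V a = (-2, 1, 0, 1)
Solving gives a = (1, -1, -2, 1).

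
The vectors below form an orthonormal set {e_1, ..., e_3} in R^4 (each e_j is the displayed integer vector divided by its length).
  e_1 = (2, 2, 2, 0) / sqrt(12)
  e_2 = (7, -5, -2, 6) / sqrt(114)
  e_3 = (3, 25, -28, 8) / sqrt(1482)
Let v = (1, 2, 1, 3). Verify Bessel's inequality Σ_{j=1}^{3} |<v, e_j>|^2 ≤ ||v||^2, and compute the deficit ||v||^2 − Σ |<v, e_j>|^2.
Σ |<v, e_j>|^2 = 329/39; ||v||^2 = 15; deficit = 256/39

Write each e_j = u_j / sqrt(<u_j, u_j>) where u_j is the displayed integer vector. Then <v, e_j> = <v, u_j> / sqrt(<u_j, u_j>), so |<v, e_j>|^2 = <v, u_j>^2 / <u_j, u_j>.
Coefficients: <v, e_1> = 8/sqrt(12), <v, e_2> = 13/sqrt(114), <v, e_3> = 49/sqrt(1482).
Square and sum: Σ |<v, e_j>|^2 = 329/39.
Compute ||v||^2 = v·v = 15.
Deficit = 15 − 329/39 = 256/39 ≥ 0, confirming Bessel's inequality. (The deficit equals ||v − Σ <v,e_j> e_j||^2, the squared distance from v to span{e_j}.)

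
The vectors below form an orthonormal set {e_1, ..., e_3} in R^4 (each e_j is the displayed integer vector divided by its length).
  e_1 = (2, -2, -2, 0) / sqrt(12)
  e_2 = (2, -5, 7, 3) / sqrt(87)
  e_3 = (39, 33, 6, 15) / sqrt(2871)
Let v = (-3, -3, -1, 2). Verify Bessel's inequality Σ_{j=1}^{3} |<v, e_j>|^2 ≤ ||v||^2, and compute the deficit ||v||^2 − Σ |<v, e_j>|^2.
Σ |<v, e_j>|^2 = 153/11; ||v||^2 = 23; deficit = 100/11

Write each e_j = u_j / sqrt(<u_j, u_j>) where u_j is the displayed integer vector. Then <v, e_j> = <v, u_j> / sqrt(<u_j, u_j>), so |<v, e_j>|^2 = <v, u_j>^2 / <u_j, u_j>.
Coefficients: <v, e_1> = 2/sqrt(12), <v, e_2> = 8/sqrt(87), <v, e_3> = -192/sqrt(2871).
Square and sum: Σ |<v, e_j>|^2 = 153/11.
Compute ||v||^2 = v·v = 23.
Deficit = 23 − 153/11 = 100/11 ≥ 0, confirming Bessel's inequality. (The deficit equals ||v − Σ <v,e_j> e_j||^2, the squared distance from v to span{e_j}.)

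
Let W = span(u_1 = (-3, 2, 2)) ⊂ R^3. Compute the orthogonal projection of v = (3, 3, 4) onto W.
proj_W(v) = (-15/17, 10/17, 10/17)

Set up U = [u_1 | ... | u_1] ∈ R^(3×1). The projector onto W = col(U) is P = U (U^T U)^(-1) U^T.
Compute U^T U =
  [17],
and U^T v = (5).
Solve U^T U · c = U^T v for the coefficients: c = (5/17). The projection is proj_W(v) = U c.
Check: (v - proj_W(v)) · u_1 = 0  (should be 0).
Result: proj_W(v) = (-15/17, 10/17, 10/17).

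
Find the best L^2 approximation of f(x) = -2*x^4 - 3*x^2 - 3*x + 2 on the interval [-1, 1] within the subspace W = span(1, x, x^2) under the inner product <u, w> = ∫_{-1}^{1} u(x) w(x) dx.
g(x) = -33*x^2/7 - 3*x + 76/35

The best approximation g ∈ W is the orthogonal projection of f onto W. Writing g = a_0 + a_1 x + a_2 x^2, the coefficients solve the normal equations G · a = b where
  G_{ij} = <φ_i, φ_j> and b_i = <f, φ_i>, with φ_0 = 1, φ_1 = x, φ_2 = x^2.
G =
  [2, 0, 2/3]
  [0, 2/3, 0]
  [2/3, 0, 2/5],
b = (6/5, -2, -46/105).
Solving gives a_0 = 76/35, a_1 = -3, a_2 = -33/7, so
  g(x) = -33*x^2/7 - 3*x + 76/35.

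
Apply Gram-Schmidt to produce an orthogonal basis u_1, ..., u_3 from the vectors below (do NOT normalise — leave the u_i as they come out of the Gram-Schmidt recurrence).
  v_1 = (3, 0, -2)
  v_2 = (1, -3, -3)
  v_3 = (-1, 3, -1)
Orthogonal basis:
  u_1 = (3, 0, -2)
  u_2 = (-14/13, -3, -21/13)
  u_3 = (-108/83, 126/83, -162/83)

Apply the Gram-Schmidt recurrence
  u_1 = v_1
  u_i = v_i − Σ_{j<i} ((v_i · u_j) / (u_j · u_j)) · u_j.

Step by step this gives:
  u_1 = (3, 0, -2)
  u_2 = (-14/13, -3, -21/13)
  u_3 = (-108/83, 126/83, -162/83)

Orthogonality check:
  u_2 · u_1 = 0 (should be 0)
  u_3 · u_1 = 0 (should be 0)
  u_3 · u_2 = 0 (should be 0)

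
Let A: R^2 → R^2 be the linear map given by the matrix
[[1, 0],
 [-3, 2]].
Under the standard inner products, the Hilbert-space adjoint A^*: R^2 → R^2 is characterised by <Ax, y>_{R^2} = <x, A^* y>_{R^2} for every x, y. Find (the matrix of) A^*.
A^* = A^T =
[[1, -3],
 [0, 2]]

For real matrices with standard dot products, the defining identity <Ax, y> = <x, A^* y> gives (Ax)^T y = x^T (A^*) y, i.e. x^T A^T y = x^T (A^*) y. Since this holds for all x, y, we must have A^* = A^T. Therefore
A^* =
[[1, -3],
 [0, 2]].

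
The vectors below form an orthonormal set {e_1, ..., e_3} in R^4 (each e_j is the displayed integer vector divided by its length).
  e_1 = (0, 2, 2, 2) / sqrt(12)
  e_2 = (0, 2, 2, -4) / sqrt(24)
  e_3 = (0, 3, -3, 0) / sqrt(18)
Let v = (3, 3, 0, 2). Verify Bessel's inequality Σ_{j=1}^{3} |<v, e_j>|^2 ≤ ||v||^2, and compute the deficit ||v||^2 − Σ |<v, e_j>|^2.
Σ |<v, e_j>|^2 = 13; ||v||^2 = 22; deficit = 9

Write each e_j = u_j / sqrt(<u_j, u_j>) where u_j is the displayed integer vector. Then <v, e_j> = <v, u_j> / sqrt(<u_j, u_j>), so |<v, e_j>|^2 = <v, u_j>^2 / <u_j, u_j>.
Coefficients: <v, e_1> = 10/sqrt(12), <v, e_2> = -2/sqrt(24), <v, e_3> = 9/sqrt(18).
Square and sum: Σ |<v, e_j>|^2 = 13.
Compute ||v||^2 = v·v = 22.
Deficit = 22 − 13 = 9 ≥ 0, confirming Bessel's inequality. (The deficit equals ||v − Σ <v,e_j> e_j||^2, the squared distance from v to span{e_j}.)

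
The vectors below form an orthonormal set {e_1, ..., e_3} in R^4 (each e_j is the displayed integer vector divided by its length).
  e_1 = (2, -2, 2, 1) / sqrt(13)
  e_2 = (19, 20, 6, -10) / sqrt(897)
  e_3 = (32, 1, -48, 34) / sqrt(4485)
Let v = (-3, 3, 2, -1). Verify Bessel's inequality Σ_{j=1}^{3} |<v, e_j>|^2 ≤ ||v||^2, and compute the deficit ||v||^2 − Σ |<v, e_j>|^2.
Σ |<v, e_j>|^2 = 1171/65; ||v||^2 = 23; deficit = 324/65

Write each e_j = u_j / sqrt(<u_j, u_j>) where u_j is the displayed integer vector. Then <v, e_j> = <v, u_j> / sqrt(<u_j, u_j>), so |<v, e_j>|^2 = <v, u_j>^2 / <u_j, u_j>.
Coefficients: <v, e_1> = -9/sqrt(13), <v, e_2> = 25/sqrt(897), <v, e_3> = -223/sqrt(4485).
Square and sum: Σ |<v, e_j>|^2 = 1171/65.
Compute ||v||^2 = v·v = 23.
Deficit = 23 − 1171/65 = 324/65 ≥ 0, confirming Bessel's inequality. (The deficit equals ||v − Σ <v,e_j> e_j||^2, the squared distance from v to span{e_j}.)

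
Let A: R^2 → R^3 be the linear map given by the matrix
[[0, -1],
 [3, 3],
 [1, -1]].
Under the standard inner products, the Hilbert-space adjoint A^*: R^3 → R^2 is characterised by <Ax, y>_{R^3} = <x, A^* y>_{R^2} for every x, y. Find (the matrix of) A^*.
A^* = A^T =
[[0, 3, 1],
 [-1, 3, -1]]

For real matrices with standard dot products, the defining identity <Ax, y> = <x, A^* y> gives (Ax)^T y = x^T (A^*) y, i.e. x^T A^T y = x^T (A^*) y. Since this holds for all x, y, we must have A^* = A^T. Therefore
A^* =
[[0, 3, 1],
 [-1, 3, -1]].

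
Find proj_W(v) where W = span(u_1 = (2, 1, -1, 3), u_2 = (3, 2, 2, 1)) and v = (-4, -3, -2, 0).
proj_W(v) = (-25/7, -22/9, -178/63, -47/63)

Set up U = [u_1 | ... | u_2] ∈ R^(4×2). The projector onto W = col(U) is P = U (U^T U)^(-1) U^T.
Compute U^T U =
  [15, 9]
  [9, 18],
and U^T v = (-9, -22).
Solve U^T U · c = U^T v for the coefficients: c = (4/21, -83/63). The projection is proj_W(v) = U c.
Check: (v - proj_W(v)) · u_1 = 0  (should be 0).
Check: (v - proj_W(v)) · u_2 = 0  (should be 0).
Result: proj_W(v) = (-25/7, -22/9, -178/63, -47/63).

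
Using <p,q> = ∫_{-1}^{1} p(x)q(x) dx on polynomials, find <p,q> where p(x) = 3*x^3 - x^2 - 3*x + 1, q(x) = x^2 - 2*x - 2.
<p,q> = -4/5

Expand the product: p(x)·q(x) = 3*x^5 - 7*x^4 - 7*x^3 + 9*x^2 + 4*x - 2.
∫_{-1}^{1} of each monomial x^k gives [2/(k+1) if k even, 0 if k odd]. Integrating term-by-term (or equivalently evaluating the antiderivative F(x) = x^6/2 - 7*x^5/5 - 7*x^4/4 + 3*x^3 + 2*x^2 - 2*x at the endpoints):
  F(1) − F(−1) = 7/20 − (23/20) = -4/5.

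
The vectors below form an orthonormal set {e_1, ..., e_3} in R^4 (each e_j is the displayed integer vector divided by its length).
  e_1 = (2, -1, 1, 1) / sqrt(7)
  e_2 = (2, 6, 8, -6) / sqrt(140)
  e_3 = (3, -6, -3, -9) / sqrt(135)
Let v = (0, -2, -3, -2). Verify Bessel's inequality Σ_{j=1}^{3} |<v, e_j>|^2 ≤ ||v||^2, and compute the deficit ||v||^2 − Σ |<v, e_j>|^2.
Σ |<v, e_j>|^2 = 50/3; ||v||^2 = 17; deficit = 1/3

Write each e_j = u_j / sqrt(<u_j, u_j>) where u_j is the displayed integer vector. Then <v, e_j> = <v, u_j> / sqrt(<u_j, u_j>), so |<v, e_j>|^2 = <v, u_j>^2 / <u_j, u_j>.
Coefficients: <v, e_1> = -3/sqrt(7), <v, e_2> = -24/sqrt(140), <v, e_3> = 39/sqrt(135).
Square and sum: Σ |<v, e_j>|^2 = 50/3.
Compute ||v||^2 = v·v = 17.
Deficit = 17 − 50/3 = 1/3 ≥ 0, confirming Bessel's inequality. (The deficit equals ||v − Σ <v,e_j> e_j||^2, the squared distance from v to span{e_j}.)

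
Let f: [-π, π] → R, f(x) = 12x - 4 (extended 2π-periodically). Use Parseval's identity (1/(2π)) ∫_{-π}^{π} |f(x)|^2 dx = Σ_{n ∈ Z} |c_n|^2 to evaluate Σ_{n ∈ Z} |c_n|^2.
Σ |c_n|^2 = 48π^2 + 16

Expand and integrate term by term over [-π, π]:
  ∫ (12x)^2 dx = 144·(2π^3/3); ∫ 2·12·(-4)·x dx = 0 (odd integrand); ∫ (-4)^2 dx = 16·2π.
So (1/(2π)) ∫_{-π}^{π} (12x - 4)^2 dx = 144π^2/3 + 16 = 48π^2 + 16.
Parseval ⇒ Σ |c_n|^2 = 48π^2 + 16.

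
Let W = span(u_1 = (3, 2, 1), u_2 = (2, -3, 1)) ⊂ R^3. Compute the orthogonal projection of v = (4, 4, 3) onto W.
proj_W(v) = (179/39, 757/195, 22/15)

Set up U = [u_1 | ... | u_2] ∈ R^(3×2). The projector onto W = col(U) is P = U (U^T U)^(-1) U^T.
Compute U^T U =
  [14, 1]
  [1, 14],
and U^T v = (23, -1).
Solve U^T U · c = U^T v for the coefficients: c = (323/195, -37/195). The projection is proj_W(v) = U c.
Check: (v - proj_W(v)) · u_1 = 0  (should be 0).
Check: (v - proj_W(v)) · u_2 = 0  (should be 0).
Result: proj_W(v) = (179/39, 757/195, 22/15).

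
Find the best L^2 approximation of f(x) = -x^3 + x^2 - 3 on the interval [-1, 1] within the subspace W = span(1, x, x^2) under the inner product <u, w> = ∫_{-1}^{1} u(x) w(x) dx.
g(x) = x^2 - 3*x/5 - 3

The best approximation g ∈ W is the orthogonal projection of f onto W. Writing g = a_0 + a_1 x + a_2 x^2, the coefficients solve the normal equations G · a = b where
  G_{ij} = <φ_i, φ_j> and b_i = <f, φ_i>, with φ_0 = 1, φ_1 = x, φ_2 = x^2.
G =
  [2, 0, 2/3]
  [0, 2/3, 0]
  [2/3, 0, 2/5],
b = (-16/3, -2/5, -8/5).
Solving gives a_0 = -3, a_1 = -3/5, a_2 = 1, so
  g(x) = x^2 - 3*x/5 - 3.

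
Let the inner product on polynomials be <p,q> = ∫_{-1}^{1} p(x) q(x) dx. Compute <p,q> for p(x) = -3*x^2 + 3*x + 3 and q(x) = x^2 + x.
<p,q> = 14/5

Expand the product: p(x)·q(x) = -3*x^4 + 6*x^2 + 3*x.
∫_{-1}^{1} of each monomial x^k gives [2/(k+1) if k even, 0 if k odd]. Integrating term-by-term (or equivalently evaluating the antiderivative F(x) = -3*x^5/5 + 2*x^3 + 3*x^2/2 at the endpoints):
  F(1) − F(−1) = 29/10 − (1/10) = 14/5.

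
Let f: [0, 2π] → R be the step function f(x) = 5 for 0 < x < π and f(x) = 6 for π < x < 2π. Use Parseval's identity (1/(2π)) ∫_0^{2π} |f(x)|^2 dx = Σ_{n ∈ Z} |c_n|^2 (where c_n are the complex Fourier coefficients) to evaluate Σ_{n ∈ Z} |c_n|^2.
Σ |c_n|^2 = 61/2

Parseval equates the L^2 energy of f (normalised by 1/(2π)) with the ℓ^2 sum of its Fourier coefficients: (1/(2π)) ∫_0^{2π} |f|^2 = Σ |c_n|^2.
Compute the left side: (1/(2π)) [∫_0^π 5^2 dx + ∫_π^{2π} 6^2 dx] = (1/(2π)) · (25π + 36π) = (25 + 36)/2 = 61/2.
So Σ_{n ∈ Z} |c_n|^2 = 61/2.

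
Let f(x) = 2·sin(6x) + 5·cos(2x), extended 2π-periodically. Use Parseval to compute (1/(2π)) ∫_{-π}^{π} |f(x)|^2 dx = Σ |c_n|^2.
Σ |c_n|^2 = 29/2

Expand |f|^2 and use orthogonality of {sin(nx), cos(mx)} on [-π, π]:
  ∫_{-π}^{π} sin(nx)^2 dx = π, ∫ cos(mx)^2 dx = π, and cross terms integrate to 0.
So ∫_{-π}^{π} f(x)^2 dx = 2^2 · π + 5^2 · π = (4 + 25)π.
Divide by 2π: (4 + 25)/2 = 29/2.
By Parseval, this equals Σ |c_n|^2.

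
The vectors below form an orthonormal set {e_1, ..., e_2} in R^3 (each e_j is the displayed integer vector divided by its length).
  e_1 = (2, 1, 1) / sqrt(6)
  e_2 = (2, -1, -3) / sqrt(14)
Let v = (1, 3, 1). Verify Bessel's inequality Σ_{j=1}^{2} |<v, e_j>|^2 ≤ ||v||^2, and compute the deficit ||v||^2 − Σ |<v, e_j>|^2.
Σ |<v, e_j>|^2 = 50/7; ||v||^2 = 11; deficit = 27/7

Write each e_j = u_j / sqrt(<u_j, u_j>) where u_j is the displayed integer vector. Then <v, e_j> = <v, u_j> / sqrt(<u_j, u_j>), so |<v, e_j>|^2 = <v, u_j>^2 / <u_j, u_j>.
Coefficients: <v, e_1> = 6/sqrt(6), <v, e_2> = -4/sqrt(14).
Square and sum: Σ |<v, e_j>|^2 = 50/7.
Compute ||v||^2 = v·v = 11.
Deficit = 11 − 50/7 = 27/7 ≥ 0, confirming Bessel's inequality. (The deficit equals ||v − Σ <v,e_j> e_j||^2, the squared distance from v to span{e_j}.)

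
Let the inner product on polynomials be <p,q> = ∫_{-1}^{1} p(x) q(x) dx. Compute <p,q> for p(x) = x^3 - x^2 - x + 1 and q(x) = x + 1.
<p,q> = 16/15

Expand the product: p(x)·q(x) = x^4 - 2*x^2 + 1.
∫_{-1}^{1} of each monomial x^k gives [2/(k+1) if k even, 0 if k odd]. Integrating term-by-term (or equivalently evaluating the antiderivative F(x) = x^5/5 - 2*x^3/3 + x at the endpoints):
  F(1) − F(−1) = 8/15 − (-8/15) = 16/15.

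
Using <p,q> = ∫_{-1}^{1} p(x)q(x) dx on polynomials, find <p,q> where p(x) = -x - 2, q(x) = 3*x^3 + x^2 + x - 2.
<p,q> = 24/5

Expand the product: p(x)·q(x) = -3*x^4 - 7*x^3 - 3*x^2 + 4.
∫_{-1}^{1} of each monomial x^k gives [2/(k+1) if k even, 0 if k odd]. Integrating term-by-term (or equivalently evaluating the antiderivative F(x) = -3*x^5/5 - 7*x^4/4 - x^3 + 4*x at the endpoints):
  F(1) − F(−1) = 13/20 − (-83/20) = 24/5.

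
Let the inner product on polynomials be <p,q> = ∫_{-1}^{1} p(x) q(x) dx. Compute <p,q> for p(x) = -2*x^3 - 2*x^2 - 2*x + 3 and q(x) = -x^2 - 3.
<p,q> = -76/5

Expand the product: p(x)·q(x) = 2*x^5 + 2*x^4 + 8*x^3 + 3*x^2 + 6*x - 9.
∫_{-1}^{1} of each monomial x^k gives [2/(k+1) if k even, 0 if k odd]. Integrating term-by-term (or equivalently evaluating the antiderivative F(x) = x^6/3 + 2*x^5/5 + 2*x^4 + x^3 + 3*x^2 - 9*x at the endpoints):
  F(1) − F(−1) = -34/15 − (194/15) = -76/5.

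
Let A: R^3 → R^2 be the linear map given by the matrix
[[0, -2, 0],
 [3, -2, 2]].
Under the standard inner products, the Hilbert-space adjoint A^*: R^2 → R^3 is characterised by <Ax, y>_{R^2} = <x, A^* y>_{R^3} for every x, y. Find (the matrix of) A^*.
A^* = A^T =
[[0, 3],
 [-2, -2],
 [0, 2]]

For real matrices with standard dot products, the defining identity <Ax, y> = <x, A^* y> gives (Ax)^T y = x^T (A^*) y, i.e. x^T A^T y = x^T (A^*) y. Since this holds for all x, y, we must have A^* = A^T. Therefore
A^* =
[[0, 3],
 [-2, -2],
 [0, 2]].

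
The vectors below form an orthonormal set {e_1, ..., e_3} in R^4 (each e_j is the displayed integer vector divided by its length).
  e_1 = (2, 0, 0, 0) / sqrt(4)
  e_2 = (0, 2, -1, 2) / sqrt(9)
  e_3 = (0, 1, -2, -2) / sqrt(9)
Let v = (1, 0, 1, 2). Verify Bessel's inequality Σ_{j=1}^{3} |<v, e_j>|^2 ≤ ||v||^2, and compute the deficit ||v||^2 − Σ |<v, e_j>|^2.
Σ |<v, e_j>|^2 = 6; ||v||^2 = 6; deficit = 0

Write each e_j = u_j / sqrt(<u_j, u_j>) where u_j is the displayed integer vector. Then <v, e_j> = <v, u_j> / sqrt(<u_j, u_j>), so |<v, e_j>|^2 = <v, u_j>^2 / <u_j, u_j>.
Coefficients: <v, e_1> = 2/sqrt(4), <v, e_2> = 3/sqrt(9), <v, e_3> = -6/sqrt(9).
Square and sum: Σ |<v, e_j>|^2 = 6.
Compute ||v||^2 = v·v = 6.
Deficit = 6 − 6 = 0 ≥ 0, confirming Bessel's inequality. (The deficit equals ||v − Σ <v,e_j> e_j||^2, the squared distance from v to span{e_j}.)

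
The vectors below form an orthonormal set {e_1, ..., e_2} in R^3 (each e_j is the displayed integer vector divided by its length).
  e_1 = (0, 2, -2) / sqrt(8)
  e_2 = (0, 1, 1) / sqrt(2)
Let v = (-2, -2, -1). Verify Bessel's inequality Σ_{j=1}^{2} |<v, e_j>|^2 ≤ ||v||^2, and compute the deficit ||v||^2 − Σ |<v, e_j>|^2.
Σ |<v, e_j>|^2 = 5; ||v||^2 = 9; deficit = 4

Write each e_j = u_j / sqrt(<u_j, u_j>) where u_j is the displayed integer vector. Then <v, e_j> = <v, u_j> / sqrt(<u_j, u_j>), so |<v, e_j>|^2 = <v, u_j>^2 / <u_j, u_j>.
Coefficients: <v, e_1> = -2/sqrt(8), <v, e_2> = -3/sqrt(2).
Square and sum: Σ |<v, e_j>|^2 = 5.
Compute ||v||^2 = v·v = 9.
Deficit = 9 − 5 = 4 ≥ 0, confirming Bessel's inequality. (The deficit equals ||v − Σ <v,e_j> e_j||^2, the squared distance from v to span{e_j}.)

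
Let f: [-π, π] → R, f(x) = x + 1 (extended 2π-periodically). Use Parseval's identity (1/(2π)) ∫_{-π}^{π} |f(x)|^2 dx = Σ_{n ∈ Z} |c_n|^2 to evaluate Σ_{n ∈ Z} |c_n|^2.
Σ |c_n|^2 = π^2/3 + 1

Expand and integrate term by term over [-π, π]:
  ∫ (x)^2 dx = 1·(2π^3/3); ∫ 2·1·(1)·x dx = 0 (odd integrand); ∫ 1^2 dx = 1·2π.
So (1/(2π)) ∫_{-π}^{π} (x + 1)^2 dx = 1π^2/3 + 1 = π^2/3 + 1.
Parseval ⇒ Σ |c_n|^2 = π^2/3 + 1.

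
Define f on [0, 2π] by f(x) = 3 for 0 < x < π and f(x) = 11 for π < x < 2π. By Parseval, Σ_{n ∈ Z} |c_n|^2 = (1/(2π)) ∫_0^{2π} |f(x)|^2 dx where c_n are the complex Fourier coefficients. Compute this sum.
Σ |c_n|^2 = 65

Parseval equates the L^2 energy of f (normalised by 1/(2π)) with the ℓ^2 sum of its Fourier coefficients: (1/(2π)) ∫_0^{2π} |f|^2 = Σ |c_n|^2.
Compute the left side: (1/(2π)) [∫_0^π 3^2 dx + ∫_π^{2π} 11^2 dx] = (1/(2π)) · (9π + 121π) = (9 + 121)/2 = 65.
So Σ_{n ∈ Z} |c_n|^2 = 65.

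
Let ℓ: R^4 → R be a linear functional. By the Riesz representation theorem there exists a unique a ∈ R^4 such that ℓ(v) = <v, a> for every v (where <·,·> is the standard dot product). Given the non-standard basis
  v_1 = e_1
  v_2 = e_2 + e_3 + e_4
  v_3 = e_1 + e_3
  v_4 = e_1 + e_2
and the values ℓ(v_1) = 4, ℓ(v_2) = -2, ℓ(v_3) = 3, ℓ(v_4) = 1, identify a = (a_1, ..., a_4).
a = (4, -3, -1, 2)

Write a = (a_1, ..., a_4) in the standard basis. For each basis vector v_i, ℓ(v_i) = <v_i, a> is a linear equation in the a_j's. Collect the n equations into a matrix system V a = ℓ, where row i of V is v_i (expressed in the standard basis). Since V is invertible (lower-triangular with 1s on the diagonal, up to permutation), solve by back-substitution:
  V =
[[1, 0, 0, 0],
 [0, 1, 1, 1],
 [1, 0, 1, 0],
 [1, 1, 0, 0]]
  V a = (4, -2, 3, 1)
Solving gives a = (4, -3, -1, 2).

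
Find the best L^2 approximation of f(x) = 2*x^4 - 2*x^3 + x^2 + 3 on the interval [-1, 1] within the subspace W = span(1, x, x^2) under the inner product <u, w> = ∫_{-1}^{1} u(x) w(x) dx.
g(x) = 19*x^2/7 - 6*x/5 + 99/35

The best approximation g ∈ W is the orthogonal projection of f onto W. Writing g = a_0 + a_1 x + a_2 x^2, the coefficients solve the normal equations G · a = b where
  G_{ij} = <φ_i, φ_j> and b_i = <f, φ_i>, with φ_0 = 1, φ_1 = x, φ_2 = x^2.
G =
  [2, 0, 2/3]
  [0, 2/3, 0]
  [2/3, 0, 2/5],
b = (112/15, -4/5, 104/35).
Solving gives a_0 = 99/35, a_1 = -6/5, a_2 = 19/7, so
  g(x) = 19*x^2/7 - 6*x/5 + 99/35.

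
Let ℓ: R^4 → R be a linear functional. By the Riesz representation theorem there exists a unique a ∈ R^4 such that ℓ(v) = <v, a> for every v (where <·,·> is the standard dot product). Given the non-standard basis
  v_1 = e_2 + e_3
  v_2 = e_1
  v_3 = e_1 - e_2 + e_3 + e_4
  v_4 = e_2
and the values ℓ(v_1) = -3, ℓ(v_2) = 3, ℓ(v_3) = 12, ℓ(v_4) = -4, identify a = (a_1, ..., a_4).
a = (3, -4, 1, 4)

Write a = (a_1, ..., a_4) in the standard basis. For each basis vector v_i, ℓ(v_i) = <v_i, a> is a linear equation in the a_j's. Collect the n equations into a matrix system V a = ℓ, where row i of V is v_i (expressed in the standard basis). Since V is invertible (lower-triangular with 1s on the diagonal, up to permutation), solve by back-substitution:
  V =
[[0, 1, 1, 0],
 [1, 0, 0, 0],
 [1, -1, 1, 1],
 [0, 1, 0, 0]]
  V a = (-3, 3, 12, -4)
Solving gives a = (3, -4, 1, 4).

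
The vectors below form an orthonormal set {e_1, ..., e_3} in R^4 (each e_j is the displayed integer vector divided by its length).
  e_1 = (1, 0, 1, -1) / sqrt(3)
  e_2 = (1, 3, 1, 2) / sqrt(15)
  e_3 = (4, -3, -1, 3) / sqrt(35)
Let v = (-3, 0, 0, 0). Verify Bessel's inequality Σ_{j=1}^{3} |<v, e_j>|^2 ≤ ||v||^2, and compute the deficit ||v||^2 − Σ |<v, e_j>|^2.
Σ |<v, e_j>|^2 = 54/7; ||v||^2 = 9; deficit = 9/7

Write each e_j = u_j / sqrt(<u_j, u_j>) where u_j is the displayed integer vector. Then <v, e_j> = <v, u_j> / sqrt(<u_j, u_j>), so |<v, e_j>|^2 = <v, u_j>^2 / <u_j, u_j>.
Coefficients: <v, e_1> = -3/sqrt(3), <v, e_2> = -3/sqrt(15), <v, e_3> = -12/sqrt(35).
Square and sum: Σ |<v, e_j>|^2 = 54/7.
Compute ||v||^2 = v·v = 9.
Deficit = 9 − 54/7 = 9/7 ≥ 0, confirming Bessel's inequality. (The deficit equals ||v − Σ <v,e_j> e_j||^2, the squared distance from v to span{e_j}.)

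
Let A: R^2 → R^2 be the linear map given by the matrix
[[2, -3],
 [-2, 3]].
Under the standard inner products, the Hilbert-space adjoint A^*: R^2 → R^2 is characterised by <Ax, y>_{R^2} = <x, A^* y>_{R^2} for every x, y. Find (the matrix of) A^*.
A^* = A^T =
[[2, -2],
 [-3, 3]]

For real matrices with standard dot products, the defining identity <Ax, y> = <x, A^* y> gives (Ax)^T y = x^T (A^*) y, i.e. x^T A^T y = x^T (A^*) y. Since this holds for all x, y, we must have A^* = A^T. Therefore
A^* =
[[2, -2],
 [-3, 3]].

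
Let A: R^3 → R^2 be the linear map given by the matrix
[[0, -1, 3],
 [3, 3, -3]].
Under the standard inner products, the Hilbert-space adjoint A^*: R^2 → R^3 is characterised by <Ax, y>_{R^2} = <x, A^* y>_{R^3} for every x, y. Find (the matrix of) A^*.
A^* = A^T =
[[0, 3],
 [-1, 3],
 [3, -3]]

For real matrices with standard dot products, the defining identity <Ax, y> = <x, A^* y> gives (Ax)^T y = x^T (A^*) y, i.e. x^T A^T y = x^T (A^*) y. Since this holds for all x, y, we must have A^* = A^T. Therefore
A^* =
[[0, 3],
 [-1, 3],
 [3, -3]].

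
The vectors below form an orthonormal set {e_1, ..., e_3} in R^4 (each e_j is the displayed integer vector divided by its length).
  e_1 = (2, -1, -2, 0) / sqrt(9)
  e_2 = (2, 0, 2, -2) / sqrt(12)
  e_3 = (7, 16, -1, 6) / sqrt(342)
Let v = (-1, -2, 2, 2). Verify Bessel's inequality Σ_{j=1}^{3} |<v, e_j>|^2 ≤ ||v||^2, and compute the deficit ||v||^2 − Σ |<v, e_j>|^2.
Σ |<v, e_j>|^2 = 521/114; ||v||^2 = 13; deficit = 961/114

Write each e_j = u_j / sqrt(<u_j, u_j>) where u_j is the displayed integer vector. Then <v, e_j> = <v, u_j> / sqrt(<u_j, u_j>), so |<v, e_j>|^2 = <v, u_j>^2 / <u_j, u_j>.
Coefficients: <v, e_1> = -4/sqrt(9), <v, e_2> = -2/sqrt(12), <v, e_3> = -29/sqrt(342).
Square and sum: Σ |<v, e_j>|^2 = 521/114.
Compute ||v||^2 = v·v = 13.
Deficit = 13 − 521/114 = 961/114 ≥ 0, confirming Bessel's inequality. (The deficit equals ||v − Σ <v,e_j> e_j||^2, the squared distance from v to span{e_j}.)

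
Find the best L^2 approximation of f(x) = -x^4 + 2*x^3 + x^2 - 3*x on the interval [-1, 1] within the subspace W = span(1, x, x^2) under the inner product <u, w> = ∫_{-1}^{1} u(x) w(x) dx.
g(x) = x^2/7 - 9*x/5 + 3/35

The best approximation g ∈ W is the orthogonal projection of f onto W. Writing g = a_0 + a_1 x + a_2 x^2, the coefficients solve the normal equations G · a = b where
  G_{ij} = <φ_i, φ_j> and b_i = <f, φ_i>, with φ_0 = 1, φ_1 = x, φ_2 = x^2.
G =
  [2, 0, 2/3]
  [0, 2/3, 0]
  [2/3, 0, 2/5],
b = (4/15, -6/5, 4/35).
Solving gives a_0 = 3/35, a_1 = -9/5, a_2 = 1/7, so
  g(x) = x^2/7 - 9*x/5 + 3/35.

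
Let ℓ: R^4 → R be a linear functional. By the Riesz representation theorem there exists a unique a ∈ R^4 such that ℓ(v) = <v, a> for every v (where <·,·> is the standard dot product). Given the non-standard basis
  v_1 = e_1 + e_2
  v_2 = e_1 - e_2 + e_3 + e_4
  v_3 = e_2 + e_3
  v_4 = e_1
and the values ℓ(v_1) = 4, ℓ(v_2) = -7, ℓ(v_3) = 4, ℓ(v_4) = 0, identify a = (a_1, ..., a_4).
a = (0, 4, 0, -3)

Write a = (a_1, ..., a_4) in the standard basis. For each basis vector v_i, ℓ(v_i) = <v_i, a> is a linear equation in the a_j's. Collect the n equations into a matrix system V a = ℓ, where row i of V is v_i (expressed in the standard basis). Since V is invertible (lower-triangular with 1s on the diagonal, up to permutation), solve by back-substitution:
  V =
[[1, 1, 0, 0],
 [1, -1, 1, 1],
 [0, 1, 1, 0],
 [1, 0, 0, 0]]
  V a = (4, -7, 4, 0)
Solving gives a = (0, 4, 0, -3).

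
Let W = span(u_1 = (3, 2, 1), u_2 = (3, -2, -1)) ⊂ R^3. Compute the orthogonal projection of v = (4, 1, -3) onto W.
proj_W(v) = (4, -2/5, -1/5)

Set up U = [u_1 | ... | u_2] ∈ R^(3×2). The projector onto W = col(U) is P = U (U^T U)^(-1) U^T.
Compute U^T U =
  [14, 4]
  [4, 14],
and U^T v = (11, 13).
Solve U^T U · c = U^T v for the coefficients: c = (17/30, 23/30). The projection is proj_W(v) = U c.
Check: (v - proj_W(v)) · u_1 = 0  (should be 0).
Check: (v - proj_W(v)) · u_2 = 0  (should be 0).
Result: proj_W(v) = (4, -2/5, -1/5).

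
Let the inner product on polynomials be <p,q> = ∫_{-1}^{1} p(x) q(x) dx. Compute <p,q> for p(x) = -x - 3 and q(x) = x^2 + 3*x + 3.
<p,q> = -22

Expand the product: p(x)·q(x) = -x^3 - 6*x^2 - 12*x - 9.
∫_{-1}^{1} of each monomial x^k gives [2/(k+1) if k even, 0 if k odd]. Integrating term-by-term (or equivalently evaluating the antiderivative F(x) = -x^4/4 - 2*x^3 - 6*x^2 - 9*x at the endpoints):
  F(1) − F(−1) = -69/4 − (19/4) = -22.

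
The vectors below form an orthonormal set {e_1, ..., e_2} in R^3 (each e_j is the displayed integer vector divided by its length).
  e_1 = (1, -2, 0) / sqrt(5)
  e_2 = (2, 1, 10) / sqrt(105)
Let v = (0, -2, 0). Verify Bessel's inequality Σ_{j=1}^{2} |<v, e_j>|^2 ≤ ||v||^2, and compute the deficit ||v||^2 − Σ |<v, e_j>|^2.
Σ |<v, e_j>|^2 = 68/21; ||v||^2 = 4; deficit = 16/21

Write each e_j = u_j / sqrt(<u_j, u_j>) where u_j is the displayed integer vector. Then <v, e_j> = <v, u_j> / sqrt(<u_j, u_j>), so |<v, e_j>|^2 = <v, u_j>^2 / <u_j, u_j>.
Coefficients: <v, e_1> = 4/sqrt(5), <v, e_2> = -2/sqrt(105).
Square and sum: Σ |<v, e_j>|^2 = 68/21.
Compute ||v||^2 = v·v = 4.
Deficit = 4 − 68/21 = 16/21 ≥ 0, confirming Bessel's inequality. (The deficit equals ||v − Σ <v,e_j> e_j||^2, the squared distance from v to span{e_j}.)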